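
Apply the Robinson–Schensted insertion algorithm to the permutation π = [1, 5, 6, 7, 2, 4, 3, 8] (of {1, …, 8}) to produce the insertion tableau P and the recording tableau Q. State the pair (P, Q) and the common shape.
P = [1, 2, 3, 7, 8] / [4, 6] / [5];  Q = [1, 2, 3, 4, 8] / [5, 6] / [7];  common shape = (5, 2, 1)

Row-insert the values π_1, π_2, … into P one at a time, bumping the leftmost entry strictly greater than the inserted value down to the next row. The recording tableau Q records, in position (i, j), the step at which that cell was added to P.
  Insert 1 (step 1): P = [1];  Q = [1]
  Insert 5 (step 2): P = [1, 5];  Q = [1, 2]
  Insert 6 (step 3): P = [1, 5, 6];  Q = [1, 2, 3]
  Insert 7 (step 4): P = [1, 5, 6, 7];  Q = [1, 2, 3, 4]
  Insert 2 (step 5): P = [1, 2, 6, 7] / [5];  Q = [1, 2, 3, 4] / [5]
  Insert 4 (step 6): P = [1, 2, 4, 7] / [5, 6];  Q = [1, 2, 3, 4] / [5, 6]
  Insert 3 (step 7): P = [1, 2, 3, 7] / [4, 6] / [5];  Q = [1, 2, 3, 4] / [5, 6] / [7]
  Insert 8 (step 8): P = [1, 2, 3, 7, 8] / [4, 6] / [5];  Q = [1, 2, 3, 4, 8] / [5, 6] / [7]
Final shape: (5, 2, 1).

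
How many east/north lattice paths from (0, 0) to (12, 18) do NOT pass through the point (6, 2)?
Number of paths = 84404061

Total paths from (0, 0) to (12, 18): C(30, 12) = 86493225. Paths through (6, 2): (paths (0, 0) → (6, 2)) × (paths (6, 2) → (12, 18)) = C(8, 6) · C(22, 6) = 28 · 74613 = 2089164. Avoidance count = 86493225 − 2089164 = 84404061.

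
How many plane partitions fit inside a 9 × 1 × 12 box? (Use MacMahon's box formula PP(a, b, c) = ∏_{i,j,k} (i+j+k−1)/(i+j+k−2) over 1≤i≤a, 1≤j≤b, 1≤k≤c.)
PP(9, 1, 12) = 293930

Evaluate the triple product over i = 1..9, j = 1..1, k = 1..12. The factors are (2/1) · (3/2) · (4/3) · (5/4) · (6/5) · (7/6) · (8/7) · (9/8) · … (108 factors total). The numerators and denominators telescope so the product is an integer; carrying out the multiplication exactly gives PP(9, 1, 12) = 293930.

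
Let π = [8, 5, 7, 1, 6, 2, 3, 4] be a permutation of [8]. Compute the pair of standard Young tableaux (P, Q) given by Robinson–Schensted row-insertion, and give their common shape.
P = [1, 2, 3, 4] / [5, 6] / [7] / [8];  Q = [1, 3, 7, 8] / [2, 5] / [4] / [6];  common shape = (4, 2, 1, 1)

Row-insert the values π_1, π_2, … into P one at a time, bumping the leftmost entry strictly greater than the inserted value down to the next row. The recording tableau Q records, in position (i, j), the step at which that cell was added to P.
  Insert 8 (step 1): P = [8];  Q = [1]
  Insert 5 (step 2): P = [5] / [8];  Q = [1] / [2]
  Insert 7 (step 3): P = [5, 7] / [8];  Q = [1, 3] / [2]
  Insert 1 (step 4): P = [1, 7] / [5] / [8];  Q = [1, 3] / [2] / [4]
  Insert 6 (step 5): P = [1, 6] / [5, 7] / [8];  Q = [1, 3] / [2, 5] / [4]
  Insert 2 (step 6): P = [1, 2] / [5, 6] / [7] / [8];  Q = [1, 3] / [2, 5] / [4] / [6]
  Insert 3 (step 7): P = [1, 2, 3] / [5, 6] / [7] / [8];  Q = [1, 3, 7] / [2, 5] / [4] / [6]
  Insert 4 (step 8): P = [1, 2, 3, 4] / [5, 6] / [7] / [8];  Q = [1, 3, 7, 8] / [2, 5] / [4] / [6]
Final shape: (4, 2, 1, 1).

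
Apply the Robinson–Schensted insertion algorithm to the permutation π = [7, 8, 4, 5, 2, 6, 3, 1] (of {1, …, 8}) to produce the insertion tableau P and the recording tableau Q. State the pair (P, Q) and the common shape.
P = [1, 3, 6] / [2, 5] / [4, 8] / [7];  Q = [1, 2, 6] / [3, 4] / [5, 7] / [8];  common shape = (3, 2, 2, 1)

Row-insert the values π_1, π_2, … into P one at a time, bumping the leftmost entry strictly greater than the inserted value down to the next row. The recording tableau Q records, in position (i, j), the step at which that cell was added to P.
  Insert 7 (step 1): P = [7];  Q = [1]
  Insert 8 (step 2): P = [7, 8];  Q = [1, 2]
  Insert 4 (step 3): P = [4, 8] / [7];  Q = [1, 2] / [3]
  Insert 5 (step 4): P = [4, 5] / [7, 8];  Q = [1, 2] / [3, 4]
  Insert 2 (step 5): P = [2, 5] / [4, 8] / [7];  Q = [1, 2] / [3, 4] / [5]
  Insert 6 (step 6): P = [2, 5, 6] / [4, 8] / [7];  Q = [1, 2, 6] / [3, 4] / [5]
  Insert 3 (step 7): P = [2, 3, 6] / [4, 5] / [7, 8];  Q = [1, 2, 6] / [3, 4] / [5, 7]
  Insert 1 (step 8): P = [1, 3, 6] / [2, 5] / [4, 8] / [7];  Q = [1, 2, 6] / [3, 4] / [5, 7] / [8]
Final shape: (3, 2, 2, 1).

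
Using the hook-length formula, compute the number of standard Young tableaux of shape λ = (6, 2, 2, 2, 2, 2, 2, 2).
# SYT of shape (6, 2, 2, 2, 2, 2, 2, 2) = 3197700

Hook-length formula: f^λ = n! / Π hook(c), product over all cells c of the Young diagram. For λ = (6, 2, 2, 2, 2, 2, 2, 2), n = 20 boxes. Hook lengths by row (left-to-right, top-to-bottom): [13, 12, 4, 3, 2, 1]; [8, 7]; [7, 6]; [6, 5]; [5, 4]; [4, 3]; [3, 2]; [2, 1]. Product of hooks = 760828723200. So f^λ = 20! / 760828723200 = 2432902008176640000 / 760828723200 = 3197700.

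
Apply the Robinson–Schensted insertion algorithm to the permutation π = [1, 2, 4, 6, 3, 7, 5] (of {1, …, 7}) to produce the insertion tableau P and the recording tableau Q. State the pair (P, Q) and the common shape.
P = [1, 2, 3, 5, 7] / [4, 6];  Q = [1, 2, 3, 4, 6] / [5, 7];  common shape = (5, 2)

Row-insert the values π_1, π_2, … into P one at a time, bumping the leftmost entry strictly greater than the inserted value down to the next row. The recording tableau Q records, in position (i, j), the step at which that cell was added to P.
  Insert 1 (step 1): P = [1];  Q = [1]
  Insert 2 (step 2): P = [1, 2];  Q = [1, 2]
  Insert 4 (step 3): P = [1, 2, 4];  Q = [1, 2, 3]
  Insert 6 (step 4): P = [1, 2, 4, 6];  Q = [1, 2, 3, 4]
  Insert 3 (step 5): P = [1, 2, 3, 6] / [4];  Q = [1, 2, 3, 4] / [5]
  Insert 7 (step 6): P = [1, 2, 3, 6, 7] / [4];  Q = [1, 2, 3, 4, 6] / [5]
  Insert 5 (step 7): P = [1, 2, 3, 5, 7] / [4, 6];  Q = [1, 2, 3, 4, 6] / [5, 7]
Final shape: (5, 2).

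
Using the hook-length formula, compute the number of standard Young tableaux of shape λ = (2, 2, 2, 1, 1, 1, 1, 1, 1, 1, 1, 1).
# SYT of shape (2, 2, 2, 1, 1, 1, 1, 1, 1, 1, 1, 1) = 350

Hook-length formula: f^λ = n! / Π hook(c), product over all cells c of the Young diagram. For λ = (2, 2, 2, 1, 1, 1, 1, 1, 1, 1, 1, 1), n = 15 boxes. Hook lengths by row (left-to-right, top-to-bottom): [13, 3]; [12, 2]; [11, 1]; [9]; [8]; [7]; [6]; [5]; [4]; [3]; [2]; [1]. Product of hooks = 3736212480. So f^λ = 15! / 3736212480 = 1307674368000 / 3736212480 = 350.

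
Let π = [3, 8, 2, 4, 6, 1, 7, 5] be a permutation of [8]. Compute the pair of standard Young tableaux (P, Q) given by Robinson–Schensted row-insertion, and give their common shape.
P = [1, 4, 5, 7] / [2, 6] / [3, 8];  Q = [1, 2, 5, 7] / [3, 4] / [6, 8];  common shape = (4, 2, 2)

Row-insert the values π_1, π_2, … into P one at a time, bumping the leftmost entry strictly greater than the inserted value down to the next row. The recording tableau Q records, in position (i, j), the step at which that cell was added to P.
  Insert 3 (step 1): P = [3];  Q = [1]
  Insert 8 (step 2): P = [3, 8];  Q = [1, 2]
  Insert 2 (step 3): P = [2, 8] / [3];  Q = [1, 2] / [3]
  Insert 4 (step 4): P = [2, 4] / [3, 8];  Q = [1, 2] / [3, 4]
  Insert 6 (step 5): P = [2, 4, 6] / [3, 8];  Q = [1, 2, 5] / [3, 4]
  Insert 1 (step 6): P = [1, 4, 6] / [2, 8] / [3];  Q = [1, 2, 5] / [3, 4] / [6]
  Insert 7 (step 7): P = [1, 4, 6, 7] / [2, 8] / [3];  Q = [1, 2, 5, 7] / [3, 4] / [6]
  Insert 5 (step 8): P = [1, 4, 5, 7] / [2, 6] / [3, 8];  Q = [1, 2, 5, 7] / [3, 4] / [6, 8]
Final shape: (4, 2, 2).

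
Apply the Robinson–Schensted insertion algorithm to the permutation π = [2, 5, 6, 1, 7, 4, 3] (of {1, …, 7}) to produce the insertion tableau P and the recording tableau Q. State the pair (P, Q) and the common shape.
P = [1, 3, 6, 7] / [2, 4] / [5];  Q = [1, 2, 3, 5] / [4, 6] / [7];  common shape = (4, 2, 1)

Row-insert the values π_1, π_2, … into P one at a time, bumping the leftmost entry strictly greater than the inserted value down to the next row. The recording tableau Q records, in position (i, j), the step at which that cell was added to P.
  Insert 2 (step 1): P = [2];  Q = [1]
  Insert 5 (step 2): P = [2, 5];  Q = [1, 2]
  Insert 6 (step 3): P = [2, 5, 6];  Q = [1, 2, 3]
  Insert 1 (step 4): P = [1, 5, 6] / [2];  Q = [1, 2, 3] / [4]
  Insert 7 (step 5): P = [1, 5, 6, 7] / [2];  Q = [1, 2, 3, 5] / [4]
  Insert 4 (step 6): P = [1, 4, 6, 7] / [2, 5];  Q = [1, 2, 3, 5] / [4, 6]
  Insert 3 (step 7): P = [1, 3, 6, 7] / [2, 4] / [5];  Q = [1, 2, 3, 5] / [4, 6] / [7]
Final shape: (4, 2, 1).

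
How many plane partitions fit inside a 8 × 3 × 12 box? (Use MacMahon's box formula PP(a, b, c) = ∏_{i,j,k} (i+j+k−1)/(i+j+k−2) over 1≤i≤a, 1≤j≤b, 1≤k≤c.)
PP(8, 3, 12) = 20239179160200

Evaluate the triple product over i = 1..8, j = 1..3, k = 1..12. The factors are (2/1) · (3/2) · (4/3) · (5/4) · (6/5) · (7/6) · (8/7) · (9/8) · … (288 factors total). The numerators and denominators telescope so the product is an integer; carrying out the multiplication exactly gives PP(8, 3, 12) = 20239179160200.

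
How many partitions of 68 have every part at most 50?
p(68, parts ≤ 50) = 3086523

Use the recurrence p(n, m) = p(n, m−1) + p(n−m, m): either the largest part is < m (count p(n, m−1)) or the largest part is exactly m (remove one copy of m, count p(n−m, m)). With p(0, ·) = 1 this gives p(68, parts ≤ 50) = 3086523. (By conjugating Young diagrams, this also counts partitions of 68 into at most 50 parts.)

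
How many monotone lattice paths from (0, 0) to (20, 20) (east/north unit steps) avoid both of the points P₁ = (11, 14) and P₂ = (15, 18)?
Number of paths = 100309295100

Inclusion–exclusion. Total paths: C(40, 20) = 137846528820. Through P₁: C(25, 11)·C(15, 9) = 22309287000. Through P₂: C(33, 15)·C(7, 5) = 21780324720. Since P₁ is strictly southwest of P₂, a monotone path through both must visit P₁ then P₂; paths through both = C(25, 11)·C(8, 4)·C(7, 5) = 6552378000. Avoid both = 137846528820 − 22309287000 − 21780324720 + 6552378000 = 100309295100.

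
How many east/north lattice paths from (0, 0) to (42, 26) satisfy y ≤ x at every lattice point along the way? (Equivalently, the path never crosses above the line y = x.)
Number of paths = 1730378572929279504

By the reflection principle (André's argument), the number of monotone paths to (42, 26) with n ≤ m that never go above y = x is C(68, 42) − C(68, 43) = 4376839919762295216 − 2646461346833015712 = 1730378572929279504.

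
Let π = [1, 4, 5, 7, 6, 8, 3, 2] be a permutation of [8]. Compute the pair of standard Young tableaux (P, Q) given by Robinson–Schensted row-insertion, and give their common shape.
P = [1, 2, 5, 6, 8] / [3] / [4] / [7];  Q = [1, 2, 3, 4, 6] / [5] / [7] / [8];  common shape = (5, 1, 1, 1)

Row-insert the values π_1, π_2, … into P one at a time, bumping the leftmost entry strictly greater than the inserted value down to the next row. The recording tableau Q records, in position (i, j), the step at which that cell was added to P.
  Insert 1 (step 1): P = [1];  Q = [1]
  Insert 4 (step 2): P = [1, 4];  Q = [1, 2]
  Insert 5 (step 3): P = [1, 4, 5];  Q = [1, 2, 3]
  Insert 7 (step 4): P = [1, 4, 5, 7];  Q = [1, 2, 3, 4]
  Insert 6 (step 5): P = [1, 4, 5, 6] / [7];  Q = [1, 2, 3, 4] / [5]
  Insert 8 (step 6): P = [1, 4, 5, 6, 8] / [7];  Q = [1, 2, 3, 4, 6] / [5]
  Insert 3 (step 7): P = [1, 3, 5, 6, 8] / [4] / [7];  Q = [1, 2, 3, 4, 6] / [5] / [7]
  Insert 2 (step 8): P = [1, 2, 5, 6, 8] / [3] / [4] / [7];  Q = [1, 2, 3, 4, 6] / [5] / [7] / [8]
Final shape: (5, 1, 1, 1).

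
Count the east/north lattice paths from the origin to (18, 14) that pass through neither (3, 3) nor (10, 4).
Number of paths = 280111922

Inclusion–exclusion. Total paths: C(32, 18) = 471435600. Through P₁: C(6, 3)·C(26, 15) = 154523200. Through P₂: C(14, 10)·C(18, 8) = 43801758. Since P₁ is strictly southwest of P₂, a monotone path through both must visit P₁ then P₂; paths through both = C(6, 3)·C(8, 7)·C(18, 8) = 7001280. Avoid both = 471435600 − 154523200 − 43801758 + 7001280 = 280111922.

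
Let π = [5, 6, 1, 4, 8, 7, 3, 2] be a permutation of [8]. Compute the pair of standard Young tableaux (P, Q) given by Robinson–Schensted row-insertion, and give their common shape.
P = [1, 2, 7] / [3, 6, 8] / [4] / [5];  Q = [1, 2, 5] / [3, 4, 6] / [7] / [8];  common shape = (3, 3, 1, 1)

Row-insert the values π_1, π_2, … into P one at a time, bumping the leftmost entry strictly greater than the inserted value down to the next row. The recording tableau Q records, in position (i, j), the step at which that cell was added to P.
  Insert 5 (step 1): P = [5];  Q = [1]
  Insert 6 (step 2): P = [5, 6];  Q = [1, 2]
  Insert 1 (step 3): P = [1, 6] / [5];  Q = [1, 2] / [3]
  Insert 4 (step 4): P = [1, 4] / [5, 6];  Q = [1, 2] / [3, 4]
  Insert 8 (step 5): P = [1, 4, 8] / [5, 6];  Q = [1, 2, 5] / [3, 4]
  Insert 7 (step 6): P = [1, 4, 7] / [5, 6, 8];  Q = [1, 2, 5] / [3, 4, 6]
  Insert 3 (step 7): P = [1, 3, 7] / [4, 6, 8] / [5];  Q = [1, 2, 5] / [3, 4, 6] / [7]
  Insert 2 (step 8): P = [1, 2, 7] / [3, 6, 8] / [4] / [5];  Q = [1, 2, 5] / [3, 4, 6] / [7] / [8]
Final shape: (3, 3, 1, 1).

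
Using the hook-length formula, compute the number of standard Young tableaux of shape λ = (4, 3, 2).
# SYT of shape (4, 3, 2) = 168

Hook-length formula: f^λ = n! / Π hook(c), product over all cells c of the Young diagram. For λ = (4, 3, 2), n = 9 boxes. Hook lengths by row (left-to-right, top-to-bottom): [6, 5, 3, 1]; [4, 3, 1]; [2, 1]. Product of hooks = 2160. So f^λ = 9! / 2160 = 362880 / 2160 = 168.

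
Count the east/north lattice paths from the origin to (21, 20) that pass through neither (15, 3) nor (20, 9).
Number of paths = 268930908312

Inclusion–exclusion. Total paths: C(41, 21) = 269128937220. Through P₁: C(18, 15)·C(23, 6) = 82372752. Through P₂: C(29, 20)·C(12, 1) = 120180060. Since P₁ is strictly southwest of P₂, a monotone path through both must visit P₁ then P₂; paths through both = C(18, 15)·C(11, 5)·C(12, 1) = 4523904. Avoid both = 269128937220 − 82372752 − 120180060 + 4523904 = 268930908312.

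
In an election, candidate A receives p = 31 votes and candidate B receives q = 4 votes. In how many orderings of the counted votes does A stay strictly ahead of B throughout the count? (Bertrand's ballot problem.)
Strict-lead orderings = 40392

Total orderings of the 35 votes with 31 for A: C(35, 31) = 52360. By the Bertrand ballot formula (Cycle Lemma / reflection principle), the number of orderings in which A is strictly ahead of B throughout is (p − q)/(p + q) · C(p + q, p) = (31 − 4)/(31 + 4) · 52360 = 40392.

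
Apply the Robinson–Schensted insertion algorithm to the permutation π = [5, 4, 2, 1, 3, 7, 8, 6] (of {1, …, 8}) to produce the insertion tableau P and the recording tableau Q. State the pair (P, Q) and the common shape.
P = [1, 3, 6, 8] / [2, 7] / [4] / [5];  Q = [1, 5, 6, 7] / [2, 8] / [3] / [4];  common shape = (4, 2, 1, 1)

Row-insert the values π_1, π_2, … into P one at a time, bumping the leftmost entry strictly greater than the inserted value down to the next row. The recording tableau Q records, in position (i, j), the step at which that cell was added to P.
  Insert 5 (step 1): P = [5];  Q = [1]
  Insert 4 (step 2): P = [4] / [5];  Q = [1] / [2]
  Insert 2 (step 3): P = [2] / [4] / [5];  Q = [1] / [2] / [3]
  Insert 1 (step 4): P = [1] / [2] / [4] / [5];  Q = [1] / [2] / [3] / [4]
  Insert 3 (step 5): P = [1, 3] / [2] / [4] / [5];  Q = [1, 5] / [2] / [3] / [4]
  Insert 7 (step 6): P = [1, 3, 7] / [2] / [4] / [5];  Q = [1, 5, 6] / [2] / [3] / [4]
  Insert 8 (step 7): P = [1, 3, 7, 8] / [2] / [4] / [5];  Q = [1, 5, 6, 7] / [2] / [3] / [4]
  Insert 6 (step 8): P = [1, 3, 6, 8] / [2, 7] / [4] / [5];  Q = [1, 5, 6, 7] / [2, 8] / [3] / [4]
Final shape: (4, 2, 1, 1).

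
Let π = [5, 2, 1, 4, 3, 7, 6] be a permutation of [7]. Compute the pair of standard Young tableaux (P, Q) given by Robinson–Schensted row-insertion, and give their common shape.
P = [1, 3, 6] / [2, 4, 7] / [5];  Q = [1, 4, 6] / [2, 5, 7] / [3];  common shape = (3, 3, 1)

Row-insert the values π_1, π_2, … into P one at a time, bumping the leftmost entry strictly greater than the inserted value down to the next row. The recording tableau Q records, in position (i, j), the step at which that cell was added to P.
  Insert 5 (step 1): P = [5];  Q = [1]
  Insert 2 (step 2): P = [2] / [5];  Q = [1] / [2]
  Insert 1 (step 3): P = [1] / [2] / [5];  Q = [1] / [2] / [3]
  Insert 4 (step 4): P = [1, 4] / [2] / [5];  Q = [1, 4] / [2] / [3]
  Insert 3 (step 5): P = [1, 3] / [2, 4] / [5];  Q = [1, 4] / [2, 5] / [3]
  Insert 7 (step 6): P = [1, 3, 7] / [2, 4] / [5];  Q = [1, 4, 6] / [2, 5] / [3]
  Insert 6 (step 7): P = [1, 3, 6] / [2, 4, 7] / [5];  Q = [1, 4, 6] / [2, 5, 7] / [3]
Final shape: (3, 3, 1).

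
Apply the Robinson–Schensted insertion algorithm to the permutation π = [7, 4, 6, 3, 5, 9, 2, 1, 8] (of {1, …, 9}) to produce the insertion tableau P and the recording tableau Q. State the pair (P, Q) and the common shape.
P = [1, 5, 8] / [2, 6, 9] / [3] / [4] / [7];  Q = [1, 3, 6] / [2, 5, 9] / [4] / [7] / [8];  common shape = (3, 3, 1, 1, 1)

Row-insert the values π_1, π_2, … into P one at a time, bumping the leftmost entry strictly greater than the inserted value down to the next row. The recording tableau Q records, in position (i, j), the step at which that cell was added to P.
  Insert 7 (step 1): P = [7];  Q = [1]
  Insert 4 (step 2): P = [4] / [7];  Q = [1] / [2]
  Insert 6 (step 3): P = [4, 6] / [7];  Q = [1, 3] / [2]
  Insert 3 (step 4): P = [3, 6] / [4] / [7];  Q = [1, 3] / [2] / [4]
  Insert 5 (step 5): P = [3, 5] / [4, 6] / [7];  Q = [1, 3] / [2, 5] / [4]
  Insert 9 (step 6): P = [3, 5, 9] / [4, 6] / [7];  Q = [1, 3, 6] / [2, 5] / [4]
  Insert 2 (step 7): P = [2, 5, 9] / [3, 6] / [4] / [7];  Q = [1, 3, 6] / [2, 5] / [4] / [7]
  Insert 1 (step 8): P = [1, 5, 9] / [2, 6] / [3] / [4] / [7];  Q = [1, 3, 6] / [2, 5] / [4] / [7] / [8]
  Insert 8 (step 9): P = [1, 5, 8] / [2, 6, 9] / [3] / [4] / [7];  Q = [1, 3, 6] / [2, 5, 9] / [4] / [7] / [8]
Final shape: (3, 3, 1, 1, 1).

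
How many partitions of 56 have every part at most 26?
p(56, parts ≤ 26) = 503800

Use the recurrence p(n, m) = p(n, m−1) + p(n−m, m): either the largest part is < m (count p(n, m−1)) or the largest part is exactly m (remove one copy of m, count p(n−m, m)). With p(0, ·) = 1 this gives p(56, parts ≤ 26) = 503800. (By conjugating Young diagrams, this also counts partitions of 56 into at most 26 parts.)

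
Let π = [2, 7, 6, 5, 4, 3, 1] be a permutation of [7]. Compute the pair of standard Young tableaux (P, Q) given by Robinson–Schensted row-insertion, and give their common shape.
P = [1, 3] / [2] / [4] / [5] / [6] / [7];  Q = [1, 2] / [3] / [4] / [5] / [6] / [7];  common shape = (2, 1, 1, 1, 1, 1)

Row-insert the values π_1, π_2, … into P one at a time, bumping the leftmost entry strictly greater than the inserted value down to the next row. The recording tableau Q records, in position (i, j), the step at which that cell was added to P.
  Insert 2 (step 1): P = [2];  Q = [1]
  Insert 7 (step 2): P = [2, 7];  Q = [1, 2]
  Insert 6 (step 3): P = [2, 6] / [7];  Q = [1, 2] / [3]
  Insert 5 (step 4): P = [2, 5] / [6] / [7];  Q = [1, 2] / [3] / [4]
  Insert 4 (step 5): P = [2, 4] / [5] / [6] / [7];  Q = [1, 2] / [3] / [4] / [5]
  Insert 3 (step 6): P = [2, 3] / [4] / [5] / [6] / [7];  Q = [1, 2] / [3] / [4] / [5] / [6]
  Insert 1 (step 7): P = [1, 3] / [2] / [4] / [5] / [6] / [7];  Q = [1, 2] / [3] / [4] / [5] / [6] / [7]
Final shape: (2, 1, 1, 1, 1, 1).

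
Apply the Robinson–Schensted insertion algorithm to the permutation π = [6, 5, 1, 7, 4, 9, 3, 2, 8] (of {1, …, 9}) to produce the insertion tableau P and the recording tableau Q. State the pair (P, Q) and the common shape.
P = [1, 2, 8] / [3, 7, 9] / [4] / [5] / [6];  Q = [1, 4, 6] / [2, 5, 9] / [3] / [7] / [8];  common shape = (3, 3, 1, 1, 1)

Row-insert the values π_1, π_2, … into P one at a time, bumping the leftmost entry strictly greater than the inserted value down to the next row. The recording tableau Q records, in position (i, j), the step at which that cell was added to P.
  Insert 6 (step 1): P = [6];  Q = [1]
  Insert 5 (step 2): P = [5] / [6];  Q = [1] / [2]
  Insert 1 (step 3): P = [1] / [5] / [6];  Q = [1] / [2] / [3]
  Insert 7 (step 4): P = [1, 7] / [5] / [6];  Q = [1, 4] / [2] / [3]
  Insert 4 (step 5): P = [1, 4] / [5, 7] / [6];  Q = [1, 4] / [2, 5] / [3]
  Insert 9 (step 6): P = [1, 4, 9] / [5, 7] / [6];  Q = [1, 4, 6] / [2, 5] / [3]
  Insert 3 (step 7): P = [1, 3, 9] / [4, 7] / [5] / [6];  Q = [1, 4, 6] / [2, 5] / [3] / [7]
  Insert 2 (step 8): P = [1, 2, 9] / [3, 7] / [4] / [5] / [6];  Q = [1, 4, 6] / [2, 5] / [3] / [7] / [8]
  Insert 8 (step 9): P = [1, 2, 8] / [3, 7, 9] / [4] / [5] / [6];  Q = [1, 4, 6] / [2, 5, 9] / [3] / [7] / [8]
Final shape: (3, 3, 1, 1, 1).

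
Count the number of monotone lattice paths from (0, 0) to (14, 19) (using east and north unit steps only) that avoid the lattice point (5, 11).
Number of paths = 712623120

Total paths from (0, 0) to (14, 19): C(33, 14) = 818809200. Paths through (5, 11): (paths (0, 0) → (5, 11)) × (paths (5, 11) → (14, 19)) = C(16, 5) · C(17, 9) = 4368 · 24310 = 106186080. Avoidance count = 818809200 − 106186080 = 712623120.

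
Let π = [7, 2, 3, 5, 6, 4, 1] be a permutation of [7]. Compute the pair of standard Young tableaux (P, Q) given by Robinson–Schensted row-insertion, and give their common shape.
P = [1, 3, 4, 6] / [2] / [5] / [7];  Q = [1, 3, 4, 5] / [2] / [6] / [7];  common shape = (4, 1, 1, 1)

Row-insert the values π_1, π_2, … into P one at a time, bumping the leftmost entry strictly greater than the inserted value down to the next row. The recording tableau Q records, in position (i, j), the step at which that cell was added to P.
  Insert 7 (step 1): P = [7];  Q = [1]
  Insert 2 (step 2): P = [2] / [7];  Q = [1] / [2]
  Insert 3 (step 3): P = [2, 3] / [7];  Q = [1, 3] / [2]
  Insert 5 (step 4): P = [2, 3, 5] / [7];  Q = [1, 3, 4] / [2]
  Insert 6 (step 5): P = [2, 3, 5, 6] / [7];  Q = [1, 3, 4, 5] / [2]
  Insert 4 (step 6): P = [2, 3, 4, 6] / [5] / [7];  Q = [1, 3, 4, 5] / [2] / [6]
  Insert 1 (step 7): P = [1, 3, 4, 6] / [2] / [5] / [7];  Q = [1, 3, 4, 5] / [2] / [6] / [7]
Final shape: (4, 1, 1, 1).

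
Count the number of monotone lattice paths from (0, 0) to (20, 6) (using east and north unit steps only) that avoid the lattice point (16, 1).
Number of paths = 228088

Total paths from (0, 0) to (20, 6): C(26, 20) = 230230. Paths through (16, 1): (paths (0, 0) → (16, 1)) × (paths (16, 1) → (20, 6)) = C(17, 16) · C(9, 4) = 17 · 126 = 2142. Avoidance count = 230230 − 2142 = 228088.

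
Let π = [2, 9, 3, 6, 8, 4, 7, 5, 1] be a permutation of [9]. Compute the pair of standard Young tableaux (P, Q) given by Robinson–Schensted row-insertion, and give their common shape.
P = [1, 3, 4, 5] / [2, 7] / [6] / [8] / [9];  Q = [1, 2, 4, 5] / [3, 7] / [6] / [8] / [9];  common shape = (4, 2, 1, 1, 1)

Row-insert the values π_1, π_2, … into P one at a time, bumping the leftmost entry strictly greater than the inserted value down to the next row. The recording tableau Q records, in position (i, j), the step at which that cell was added to P.
  Insert 2 (step 1): P = [2];  Q = [1]
  Insert 9 (step 2): P = [2, 9];  Q = [1, 2]
  Insert 3 (step 3): P = [2, 3] / [9];  Q = [1, 2] / [3]
  Insert 6 (step 4): P = [2, 3, 6] / [9];  Q = [1, 2, 4] / [3]
  Insert 8 (step 5): P = [2, 3, 6, 8] / [9];  Q = [1, 2, 4, 5] / [3]
  Insert 4 (step 6): P = [2, 3, 4, 8] / [6] / [9];  Q = [1, 2, 4, 5] / [3] / [6]
  Insert 7 (step 7): P = [2, 3, 4, 7] / [6, 8] / [9];  Q = [1, 2, 4, 5] / [3, 7] / [6]
  Insert 5 (step 8): P = [2, 3, 4, 5] / [6, 7] / [8] / [9];  Q = [1, 2, 4, 5] / [3, 7] / [6] / [8]
  Insert 1 (step 9): P = [1, 3, 4, 5] / [2, 7] / [6] / [8] / [9];  Q = [1, 2, 4, 5] / [3, 7] / [6] / [8] / [9]
Final shape: (4, 2, 1, 1, 1).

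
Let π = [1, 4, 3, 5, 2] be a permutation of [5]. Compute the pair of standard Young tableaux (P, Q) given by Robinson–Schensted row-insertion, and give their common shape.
P = [1, 2, 5] / [3] / [4];  Q = [1, 2, 4] / [3] / [5];  common shape = (3, 1, 1)

Row-insert the values π_1, π_2, … into P one at a time, bumping the leftmost entry strictly greater than the inserted value down to the next row. The recording tableau Q records, in position (i, j), the step at which that cell was added to P.
  Insert 1 (step 1): P = [1];  Q = [1]
  Insert 4 (step 2): P = [1, 4];  Q = [1, 2]
  Insert 3 (step 3): P = [1, 3] / [4];  Q = [1, 2] / [3]
  Insert 5 (step 4): P = [1, 3, 5] / [4];  Q = [1, 2, 4] / [3]
  Insert 2 (step 5): P = [1, 2, 5] / [3] / [4];  Q = [1, 2, 4] / [3] / [5]
Final shape: (3, 1, 1).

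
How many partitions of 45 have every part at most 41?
p(45, parts ≤ 41) = 89127

Use the recurrence p(n, m) = p(n, m−1) + p(n−m, m): either the largest part is < m (count p(n, m−1)) or the largest part is exactly m (remove one copy of m, count p(n−m, m)). With p(0, ·) = 1 this gives p(45, parts ≤ 41) = 89127. (By conjugating Young diagrams, this also counts partitions of 45 into at most 41 parts.)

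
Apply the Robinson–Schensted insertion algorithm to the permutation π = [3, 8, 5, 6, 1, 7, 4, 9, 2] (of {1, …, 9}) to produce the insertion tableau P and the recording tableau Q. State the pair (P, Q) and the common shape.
P = [1, 2, 6, 7, 9] / [3, 4] / [5] / [8];  Q = [1, 2, 4, 6, 8] / [3, 7] / [5] / [9];  common shape = (5, 2, 1, 1)

Row-insert the values π_1, π_2, … into P one at a time, bumping the leftmost entry strictly greater than the inserted value down to the next row. The recording tableau Q records, in position (i, j), the step at which that cell was added to P.
  Insert 3 (step 1): P = [3];  Q = [1]
  Insert 8 (step 2): P = [3, 8];  Q = [1, 2]
  Insert 5 (step 3): P = [3, 5] / [8];  Q = [1, 2] / [3]
  Insert 6 (step 4): P = [3, 5, 6] / [8];  Q = [1, 2, 4] / [3]
  Insert 1 (step 5): P = [1, 5, 6] / [3] / [8];  Q = [1, 2, 4] / [3] / [5]
  Insert 7 (step 6): P = [1, 5, 6, 7] / [3] / [8];  Q = [1, 2, 4, 6] / [3] / [5]
  Insert 4 (step 7): P = [1, 4, 6, 7] / [3, 5] / [8];  Q = [1, 2, 4, 6] / [3, 7] / [5]
  Insert 9 (step 8): P = [1, 4, 6, 7, 9] / [3, 5] / [8];  Q = [1, 2, 4, 6, 8] / [3, 7] / [5]
  Insert 2 (step 9): P = [1, 2, 6, 7, 9] / [3, 4] / [5] / [8];  Q = [1, 2, 4, 6, 8] / [3, 7] / [5] / [9]
Final shape: (5, 2, 1, 1).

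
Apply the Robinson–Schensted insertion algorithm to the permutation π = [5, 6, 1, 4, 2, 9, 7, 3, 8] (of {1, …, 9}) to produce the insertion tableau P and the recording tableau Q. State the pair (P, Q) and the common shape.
P = [1, 2, 3, 8] / [4, 6, 7] / [5, 9];  Q = [1, 2, 6, 9] / [3, 4, 7] / [5, 8];  common shape = (4, 3, 2)

Row-insert the values π_1, π_2, … into P one at a time, bumping the leftmost entry strictly greater than the inserted value down to the next row. The recording tableau Q records, in position (i, j), the step at which that cell was added to P.
  Insert 5 (step 1): P = [5];  Q = [1]
  Insert 6 (step 2): P = [5, 6];  Q = [1, 2]
  Insert 1 (step 3): P = [1, 6] / [5];  Q = [1, 2] / [3]
  Insert 4 (step 4): P = [1, 4] / [5, 6];  Q = [1, 2] / [3, 4]
  Insert 2 (step 5): P = [1, 2] / [4, 6] / [5];  Q = [1, 2] / [3, 4] / [5]
  Insert 9 (step 6): P = [1, 2, 9] / [4, 6] / [5];  Q = [1, 2, 6] / [3, 4] / [5]
  Insert 7 (step 7): P = [1, 2, 7] / [4, 6, 9] / [5];  Q = [1, 2, 6] / [3, 4, 7] / [5]
  Insert 3 (step 8): P = [1, 2, 3] / [4, 6, 7] / [5, 9];  Q = [1, 2, 6] / [3, 4, 7] / [5, 8]
  Insert 8 (step 9): P = [1, 2, 3, 8] / [4, 6, 7] / [5, 9];  Q = [1, 2, 6, 9] / [3, 4, 7] / [5, 8]
Final shape: (4, 3, 2).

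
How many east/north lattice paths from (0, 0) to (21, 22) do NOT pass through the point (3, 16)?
Number of paths = 1051919058336

Total paths from (0, 0) to (21, 22): C(43, 21) = 1052049481860. Paths through (3, 16): (paths (0, 0) → (3, 16)) × (paths (3, 16) → (21, 22)) = C(19, 3) · C(24, 18) = 969 · 134596 = 130423524. Avoidance count = 1052049481860 − 130423524 = 1051919058336.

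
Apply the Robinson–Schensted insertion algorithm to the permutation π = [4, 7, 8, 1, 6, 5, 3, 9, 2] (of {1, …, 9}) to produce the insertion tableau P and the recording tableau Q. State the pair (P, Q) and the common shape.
P = [1, 2, 8, 9] / [3, 5] / [4] / [6] / [7];  Q = [1, 2, 3, 8] / [4, 5] / [6] / [7] / [9];  common shape = (4, 2, 1, 1, 1)

Row-insert the values π_1, π_2, … into P one at a time, bumping the leftmost entry strictly greater than the inserted value down to the next row. The recording tableau Q records, in position (i, j), the step at which that cell was added to P.
  Insert 4 (step 1): P = [4];  Q = [1]
  Insert 7 (step 2): P = [4, 7];  Q = [1, 2]
  Insert 8 (step 3): P = [4, 7, 8];  Q = [1, 2, 3]
  Insert 1 (step 4): P = [1, 7, 8] / [4];  Q = [1, 2, 3] / [4]
  Insert 6 (step 5): P = [1, 6, 8] / [4, 7];  Q = [1, 2, 3] / [4, 5]
  Insert 5 (step 6): P = [1, 5, 8] / [4, 6] / [7];  Q = [1, 2, 3] / [4, 5] / [6]
  Insert 3 (step 7): P = [1, 3, 8] / [4, 5] / [6] / [7];  Q = [1, 2, 3] / [4, 5] / [6] / [7]
  Insert 9 (step 8): P = [1, 3, 8, 9] / [4, 5] / [6] / [7];  Q = [1, 2, 3, 8] / [4, 5] / [6] / [7]
  Insert 2 (step 9): P = [1, 2, 8, 9] / [3, 5] / [4] / [6] / [7];  Q = [1, 2, 3, 8] / [4, 5] / [6] / [7] / [9]
Final shape: (4, 2, 1, 1, 1).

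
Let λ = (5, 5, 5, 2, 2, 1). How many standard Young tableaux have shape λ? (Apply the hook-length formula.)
# SYT of shape (5, 5, 5, 2, 2, 1) = 48498450

Hook-length formula: f^λ = n! / Π hook(c), product over all cells c of the Young diagram. For λ = (5, 5, 5, 2, 2, 1), n = 20 boxes. Hook lengths by row (left-to-right, top-to-bottom): [10, 8, 5, 4, 3]; [9, 7, 4, 3, 2]; [8, 6, 3, 2, 1]; [4, 2]; [3, 1]; [1]. Product of hooks = 50164531200. So f^λ = 20! / 50164531200 = 2432902008176640000 / 50164531200 = 48498450.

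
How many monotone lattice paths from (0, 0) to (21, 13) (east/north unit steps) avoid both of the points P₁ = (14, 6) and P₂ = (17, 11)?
Number of paths = 505405140

Inclusion–exclusion. Total paths: C(34, 21) = 927983760. Through P₁: C(20, 14)·C(14, 7) = 133024320. Through P₂: C(28, 17)·C(6, 4) = 322112700. Since P₁ is strictly southwest of P₂, a monotone path through both must visit P₁ then P₂; paths through both = C(20, 14)·C(8, 3)·C(6, 4) = 32558400. Avoid both = 927983760 − 133024320 − 322112700 + 32558400 = 505405140.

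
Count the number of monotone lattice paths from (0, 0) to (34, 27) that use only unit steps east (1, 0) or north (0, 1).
Number of paths = 157890968768078210

A monotone lattice path from (0, 0) to (34, 27) consists of 34 east steps and 27 north steps in some order, so it is determined by which 34 of the 61 steps are east. The count is C(61, 34) = 157890968768078210.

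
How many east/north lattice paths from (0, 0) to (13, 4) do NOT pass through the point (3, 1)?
Number of paths = 1236

Total paths from (0, 0) to (13, 4): C(17, 13) = 2380. Paths through (3, 1): (paths (0, 0) → (3, 1)) × (paths (3, 1) → (13, 4)) = C(4, 3) · C(13, 10) = 4 · 286 = 1144. Avoidance count = 2380 − 1144 = 1236.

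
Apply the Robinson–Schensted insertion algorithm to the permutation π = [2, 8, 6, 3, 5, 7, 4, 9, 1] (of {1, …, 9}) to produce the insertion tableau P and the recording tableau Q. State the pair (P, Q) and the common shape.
P = [1, 3, 4, 7, 9] / [2] / [5] / [6] / [8];  Q = [1, 2, 5, 6, 8] / [3] / [4] / [7] / [9];  common shape = (5, 1, 1, 1, 1)

Row-insert the values π_1, π_2, … into P one at a time, bumping the leftmost entry strictly greater than the inserted value down to the next row. The recording tableau Q records, in position (i, j), the step at which that cell was added to P.
  Insert 2 (step 1): P = [2];  Q = [1]
  Insert 8 (step 2): P = [2, 8];  Q = [1, 2]
  Insert 6 (step 3): P = [2, 6] / [8];  Q = [1, 2] / [3]
  Insert 3 (step 4): P = [2, 3] / [6] / [8];  Q = [1, 2] / [3] / [4]
  Insert 5 (step 5): P = [2, 3, 5] / [6] / [8];  Q = [1, 2, 5] / [3] / [4]
  Insert 7 (step 6): P = [2, 3, 5, 7] / [6] / [8];  Q = [1, 2, 5, 6] / [3] / [4]
  Insert 4 (step 7): P = [2, 3, 4, 7] / [5] / [6] / [8];  Q = [1, 2, 5, 6] / [3] / [4] / [7]
  Insert 9 (step 8): P = [2, 3, 4, 7, 9] / [5] / [6] / [8];  Q = [1, 2, 5, 6, 8] / [3] / [4] / [7]
  Insert 1 (step 9): P = [1, 3, 4, 7, 9] / [2] / [5] / [6] / [8];  Q = [1, 2, 5, 6, 8] / [3] / [4] / [7] / [9]
Final shape: (5, 1, 1, 1, 1).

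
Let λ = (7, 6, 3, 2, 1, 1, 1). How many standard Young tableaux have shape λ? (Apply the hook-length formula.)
# SYT of shape (7, 6, 3, 2, 1, 1, 1) = 714424320

Hook-length formula: f^λ = n! / Π hook(c), product over all cells c of the Young diagram. For λ = (7, 6, 3, 2, 1, 1, 1), n = 21 boxes. Hook lengths by row (left-to-right, top-to-bottom): [13, 9, 7, 5, 4, 3, 1]; [11, 7, 5, 3, 2, 1]; [7, 3, 1]; [5, 1]; [3]; [2]; [1]. Product of hooks = 71513442000. So f^λ = 21! / 71513442000 = 51090942171709440000 / 71513442000 = 714424320.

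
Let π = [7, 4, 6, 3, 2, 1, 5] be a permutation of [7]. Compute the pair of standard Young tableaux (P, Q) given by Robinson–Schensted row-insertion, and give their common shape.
P = [1, 5] / [2, 6] / [3] / [4] / [7];  Q = [1, 3] / [2, 7] / [4] / [5] / [6];  common shape = (2, 2, 1, 1, 1)

Row-insert the values π_1, π_2, … into P one at a time, bumping the leftmost entry strictly greater than the inserted value down to the next row. The recording tableau Q records, in position (i, j), the step at which that cell was added to P.
  Insert 7 (step 1): P = [7];  Q = [1]
  Insert 4 (step 2): P = [4] / [7];  Q = [1] / [2]
  Insert 6 (step 3): P = [4, 6] / [7];  Q = [1, 3] / [2]
  Insert 3 (step 4): P = [3, 6] / [4] / [7];  Q = [1, 3] / [2] / [4]
  Insert 2 (step 5): P = [2, 6] / [3] / [4] / [7];  Q = [1, 3] / [2] / [4] / [5]
  Insert 1 (step 6): P = [1, 6] / [2] / [3] / [4] / [7];  Q = [1, 3] / [2] / [4] / [5] / [6]
  Insert 5 (step 7): P = [1, 5] / [2, 6] / [3] / [4] / [7];  Q = [1, 3] / [2, 7] / [4] / [5] / [6]
Final shape: (2, 2, 1, 1, 1).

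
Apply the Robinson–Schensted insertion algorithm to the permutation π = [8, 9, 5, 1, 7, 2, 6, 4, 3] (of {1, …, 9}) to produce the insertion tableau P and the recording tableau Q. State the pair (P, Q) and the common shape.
P = [1, 2, 3] / [4, 6] / [5, 9] / [7] / [8];  Q = [1, 2, 7] / [3, 5] / [4, 6] / [8] / [9];  common shape = (3, 2, 2, 1, 1)

Row-insert the values π_1, π_2, … into P one at a time, bumping the leftmost entry strictly greater than the inserted value down to the next row. The recording tableau Q records, in position (i, j), the step at which that cell was added to P.
  Insert 8 (step 1): P = [8];  Q = [1]
  Insert 9 (step 2): P = [8, 9];  Q = [1, 2]
  Insert 5 (step 3): P = [5, 9] / [8];  Q = [1, 2] / [3]
  Insert 1 (step 4): P = [1, 9] / [5] / [8];  Q = [1, 2] / [3] / [4]
  Insert 7 (step 5): P = [1, 7] / [5, 9] / [8];  Q = [1, 2] / [3, 5] / [4]
  Insert 2 (step 6): P = [1, 2] / [5, 7] / [8, 9];  Q = [1, 2] / [3, 5] / [4, 6]
  Insert 6 (step 7): P = [1, 2, 6] / [5, 7] / [8, 9];  Q = [1, 2, 7] / [3, 5] / [4, 6]
  Insert 4 (step 8): P = [1, 2, 4] / [5, 6] / [7, 9] / [8];  Q = [1, 2, 7] / [3, 5] / [4, 6] / [8]
  Insert 3 (step 9): P = [1, 2, 3] / [4, 6] / [5, 9] / [7] / [8];  Q = [1, 2, 7] / [3, 5] / [4, 6] / [8] / [9]
Final shape: (3, 2, 2, 1, 1).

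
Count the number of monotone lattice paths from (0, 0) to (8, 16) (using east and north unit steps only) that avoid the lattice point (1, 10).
Number of paths = 716595

Total paths from (0, 0) to (8, 16): C(24, 8) = 735471. Paths through (1, 10): (paths (0, 0) → (1, 10)) × (paths (1, 10) → (8, 16)) = C(11, 1) · C(13, 7) = 11 · 1716 = 18876. Avoidance count = 735471 − 18876 = 716595.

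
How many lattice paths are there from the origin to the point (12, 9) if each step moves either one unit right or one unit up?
Number of paths = 293930

A monotone lattice path from (0, 0) to (12, 9) consists of 12 east steps and 9 north steps in some order, so it is determined by which 12 of the 21 steps are east. The count is C(21, 12) = 293930.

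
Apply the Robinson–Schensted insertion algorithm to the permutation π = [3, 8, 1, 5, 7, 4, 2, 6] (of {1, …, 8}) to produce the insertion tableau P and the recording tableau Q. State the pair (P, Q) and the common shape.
P = [1, 2, 6] / [3, 4, 7] / [5] / [8];  Q = [1, 2, 5] / [3, 4, 8] / [6] / [7];  common shape = (3, 3, 1, 1)

Row-insert the values π_1, π_2, … into P one at a time, bumping the leftmost entry strictly greater than the inserted value down to the next row. The recording tableau Q records, in position (i, j), the step at which that cell was added to P.
  Insert 3 (step 1): P = [3];  Q = [1]
  Insert 8 (step 2): P = [3, 8];  Q = [1, 2]
  Insert 1 (step 3): P = [1, 8] / [3];  Q = [1, 2] / [3]
  Insert 5 (step 4): P = [1, 5] / [3, 8];  Q = [1, 2] / [3, 4]
  Insert 7 (step 5): P = [1, 5, 7] / [3, 8];  Q = [1, 2, 5] / [3, 4]
  Insert 4 (step 6): P = [1, 4, 7] / [3, 5] / [8];  Q = [1, 2, 5] / [3, 4] / [6]
  Insert 2 (step 7): P = [1, 2, 7] / [3, 4] / [5] / [8];  Q = [1, 2, 5] / [3, 4] / [6] / [7]
  Insert 6 (step 8): P = [1, 2, 6] / [3, 4, 7] / [5] / [8];  Q = [1, 2, 5] / [3, 4, 8] / [6] / [7]
Final shape: (3, 3, 1, 1).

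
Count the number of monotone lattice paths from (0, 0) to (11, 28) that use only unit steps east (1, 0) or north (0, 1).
Number of paths = 1676056044

A monotone lattice path from (0, 0) to (11, 28) consists of 11 east steps and 28 north steps in some order, so it is determined by which 11 of the 39 steps are east. The count is C(39, 11) = 1676056044.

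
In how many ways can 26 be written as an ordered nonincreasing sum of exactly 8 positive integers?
p(26, 8 parts) = 288

Partitions of n into exactly k parts are in bijection with partitions of n − k into at most k parts (subtract 1 from each part). So p(26, exactly 8) = p(18, parts ≤ 8). Computing via the recurrence p(m, j) = p(m, j−1) + p(m−j, j) gives 288.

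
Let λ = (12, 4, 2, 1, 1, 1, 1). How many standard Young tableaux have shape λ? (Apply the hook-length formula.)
# SYT of shape (12, 4, 2, 1, 1, 1, 1) = 104458200

Hook-length formula: f^λ = n! / Π hook(c), product over all cells c of the Young diagram. For λ = (12, 4, 2, 1, 1, 1, 1), n = 22 boxes. Hook lengths by row (left-to-right, top-to-bottom): [18, 13, 11, 10, 8, 7, 6, 5, 4, 3, 2, 1]; [9, 4, 2, 1]; [6, 1]; [4]; [3]; [2]; [1]. Product of hooks = 10760291942400. So f^λ = 22! / 10760291942400 = 1124000727777607680000 / 10760291942400 = 104458200.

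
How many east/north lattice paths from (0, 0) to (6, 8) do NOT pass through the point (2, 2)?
Number of paths = 1743

Total paths from (0, 0) to (6, 8): C(14, 6) = 3003. Paths through (2, 2): (paths (0, 0) → (2, 2)) × (paths (2, 2) → (6, 8)) = C(4, 2) · C(10, 4) = 6 · 210 = 1260. Avoidance count = 3003 − 1260 = 1743.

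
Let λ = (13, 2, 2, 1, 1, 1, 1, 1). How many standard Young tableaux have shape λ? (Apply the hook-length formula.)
# SYT of shape (13, 2, 2, 1, 1, 1, 1, 1) = 7482618

Hook-length formula: f^λ = n! / Π hook(c), product over all cells c of the Young diagram. For λ = (13, 2, 2, 1, 1, 1, 1, 1), n = 22 boxes. Hook lengths by row (left-to-right, top-to-bottom): [20, 14, 11, 10, 9, 8, 7, 6, 5, 4, 3, 2, 1]; [8, 2]; [7, 1]; [5]; [4]; [3]; [2]; [1]. Product of hooks = 150214901760000. So f^λ = 22! / 150214901760000 = 1124000727777607680000 / 150214901760000 = 7482618.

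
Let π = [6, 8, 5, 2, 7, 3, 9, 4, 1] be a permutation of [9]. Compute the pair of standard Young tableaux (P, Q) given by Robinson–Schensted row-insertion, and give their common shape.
P = [1, 3, 4] / [2, 7, 9] / [5, 8] / [6];  Q = [1, 2, 7] / [3, 5, 8] / [4, 6] / [9];  common shape = (3, 3, 2, 1)

Row-insert the values π_1, π_2, … into P one at a time, bumping the leftmost entry strictly greater than the inserted value down to the next row. The recording tableau Q records, in position (i, j), the step at which that cell was added to P.
  Insert 6 (step 1): P = [6];  Q = [1]
  Insert 8 (step 2): P = [6, 8];  Q = [1, 2]
  Insert 5 (step 3): P = [5, 8] / [6];  Q = [1, 2] / [3]
  Insert 2 (step 4): P = [2, 8] / [5] / [6];  Q = [1, 2] / [3] / [4]
  Insert 7 (step 5): P = [2, 7] / [5, 8] / [6];  Q = [1, 2] / [3, 5] / [4]
  Insert 3 (step 6): P = [2, 3] / [5, 7] / [6, 8];  Q = [1, 2] / [3, 5] / [4, 6]
  Insert 9 (step 7): P = [2, 3, 9] / [5, 7] / [6, 8];  Q = [1, 2, 7] / [3, 5] / [4, 6]
  Insert 4 (step 8): P = [2, 3, 4] / [5, 7, 9] / [6, 8];  Q = [1, 2, 7] / [3, 5, 8] / [4, 6]
  Insert 1 (step 9): P = [1, 3, 4] / [2, 7, 9] / [5, 8] / [6];  Q = [1, 2, 7] / [3, 5, 8] / [4, 6] / [9]
Final shape: (3, 3, 2, 1).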